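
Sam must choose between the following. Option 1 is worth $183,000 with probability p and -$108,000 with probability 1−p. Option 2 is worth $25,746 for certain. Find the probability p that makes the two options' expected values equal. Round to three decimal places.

p·183000 + (1−p)·(-108000) = 25746
291000p − 108000 = 25746
p = (25746 + 108000) / 291000

p = 0.460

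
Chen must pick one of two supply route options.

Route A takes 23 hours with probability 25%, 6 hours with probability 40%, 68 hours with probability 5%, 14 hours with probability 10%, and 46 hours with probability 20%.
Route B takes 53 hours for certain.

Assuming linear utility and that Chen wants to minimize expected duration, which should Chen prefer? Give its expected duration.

Route A (22.15 hours)

Route A = 0.25 × 23 + 0.4 × 6 + 0.05 × 68 + 0.1 × 14 + 0.2 × 46 = 5.75 + 2.4 + 3.4 + 1.4 + 9.2 = 22.15
Route B: 53 (certain)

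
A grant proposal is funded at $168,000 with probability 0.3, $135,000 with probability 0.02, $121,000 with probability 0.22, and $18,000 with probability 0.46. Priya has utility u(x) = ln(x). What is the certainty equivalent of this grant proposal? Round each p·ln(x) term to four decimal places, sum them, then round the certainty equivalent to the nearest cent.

$55,698.03

E[u] = 0.3·ln(168000) + 0.02·ln(135000) + 0.22·ln(121000) + 0.46·ln(18000) = 3.6095 + 0.2363 + 2.5748 + 4.5071 = 10.9277
CE = e^10.9277 ≈ 55698.03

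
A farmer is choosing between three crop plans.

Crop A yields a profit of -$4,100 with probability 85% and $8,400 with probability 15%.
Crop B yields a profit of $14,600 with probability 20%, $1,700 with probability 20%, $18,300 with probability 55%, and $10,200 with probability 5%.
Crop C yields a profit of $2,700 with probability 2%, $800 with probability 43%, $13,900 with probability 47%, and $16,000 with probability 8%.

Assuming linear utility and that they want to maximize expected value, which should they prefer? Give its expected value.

Crop B ($13,835)

Crop A = 0.85 × (-4100) + 0.15 × 8400 = -3485 + 1260 = -2225
Crop B = 0.2 × 14600 + 0.2 × 1700 + 0.55 × 18300 + 0.05 × 10200 = 2920 + 340 + 10065 + 510 = 13835
Crop C = 0.02 × 2700 + 0.43 × 800 + 0.47 × 13900 + 0.08 × 16000 = 54 + 344 + 6533 + 1280 = 8211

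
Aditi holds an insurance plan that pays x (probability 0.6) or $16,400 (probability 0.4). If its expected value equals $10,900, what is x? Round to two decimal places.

x = $7,233.33

0.6·x + 0.4·16400 = 10900
0.6·x = 10900 − 6560 = 4340
x = 4340 / 0.6 = 7233.3333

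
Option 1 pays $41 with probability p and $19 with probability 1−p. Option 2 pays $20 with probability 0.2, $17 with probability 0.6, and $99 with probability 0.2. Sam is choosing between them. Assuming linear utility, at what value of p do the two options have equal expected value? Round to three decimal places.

p = 0.682

EV(Option 2) = 0.2 × 20 + 0.6 × 17 + 0.2 × 99 = 4 + 10.2 + 19.8 = 34
p·41 + (1−p)·19 = 34
22p + 19 = 34
p = (34 − 19) / 22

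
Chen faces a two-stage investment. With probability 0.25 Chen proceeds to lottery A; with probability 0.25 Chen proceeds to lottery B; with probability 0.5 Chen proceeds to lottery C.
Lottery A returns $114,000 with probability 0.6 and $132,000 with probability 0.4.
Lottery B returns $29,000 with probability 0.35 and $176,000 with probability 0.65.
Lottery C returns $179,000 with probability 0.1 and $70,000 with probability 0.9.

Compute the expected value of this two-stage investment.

$101,887.50

EV(A) = 0.6 × 114000 + 0.4 × 132000 = 68400 + 52800 = 121200
EV(B) = 0.35 × 29000 + 0.65 × 176000 = 10150 + 114400 = 124550
EV(C) = 0.1 × 179000 + 0.9 × 70000 = 17900 + 63000 = 80900
Overall = 0.25 × 121200 + 0.25 × 124550 + 0.5 × 80900 = 30300 + 31137.5 + 40450 = 101887.5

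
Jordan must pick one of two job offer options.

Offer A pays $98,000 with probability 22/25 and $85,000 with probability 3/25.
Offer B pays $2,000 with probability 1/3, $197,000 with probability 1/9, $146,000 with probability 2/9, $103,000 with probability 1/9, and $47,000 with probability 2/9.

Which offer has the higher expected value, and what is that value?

Offer A = 22/25 × 98000 + 3/25 × 85000 = 86240 + 10200 = 96440
Offer B = 1/3 × 2000 + 1/9 × 197000 + 2/9 × 146000 + 1/9 × 103000 + 2/9 × 47000 = 666.6667 + 21888.8889 + 32444.4444 + 11444.4444 + 10444.4444 = 76888.8889

Offer A ($96,440)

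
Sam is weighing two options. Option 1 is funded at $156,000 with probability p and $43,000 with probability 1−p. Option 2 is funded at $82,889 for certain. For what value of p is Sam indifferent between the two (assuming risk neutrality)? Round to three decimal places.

p = 0.353

p·156000 + (1−p)·43000 = 82889
113000p + 43000 = 82889
p = (82889 − 43000) / 113000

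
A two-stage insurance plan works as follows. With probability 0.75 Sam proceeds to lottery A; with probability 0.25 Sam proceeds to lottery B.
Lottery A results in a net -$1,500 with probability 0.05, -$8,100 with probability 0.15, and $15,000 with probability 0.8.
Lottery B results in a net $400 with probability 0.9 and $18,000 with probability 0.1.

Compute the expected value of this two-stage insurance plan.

$8,572.50

EV(A) = 0.05 × (-1500) + 0.15 × (-8100) + 0.8 × 15000 = -75 − 1215 + 12000 = 10710
EV(B) = 0.9 × 400 + 0.1 × 18000 = 360 + 1800 = 2160
Overall = 0.75 × 10710 + 0.25 × 2160 = 8032.5 + 540 = 8572.5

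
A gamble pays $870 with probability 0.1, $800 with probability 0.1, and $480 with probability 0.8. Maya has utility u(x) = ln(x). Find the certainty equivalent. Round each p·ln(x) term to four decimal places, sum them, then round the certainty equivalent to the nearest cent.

E[u] = 0.1·ln(870) + 0.1·ln(800) + 0.8·ln(480) = 0.6768 + 0.6685 + 4.9390 = 6.2843
CE = e^6.2843 ≈ 536.09

$536.09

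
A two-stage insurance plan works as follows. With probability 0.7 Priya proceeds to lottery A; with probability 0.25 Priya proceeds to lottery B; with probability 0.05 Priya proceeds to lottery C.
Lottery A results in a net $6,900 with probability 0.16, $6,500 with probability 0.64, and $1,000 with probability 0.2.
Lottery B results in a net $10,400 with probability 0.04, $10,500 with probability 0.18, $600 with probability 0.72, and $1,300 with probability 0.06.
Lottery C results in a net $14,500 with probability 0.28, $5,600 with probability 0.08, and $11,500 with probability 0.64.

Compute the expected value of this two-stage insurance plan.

$5,122.20

EV(A) = 0.16 × 6900 + 0.64 × 6500 + 0.2 × 1000 = 1104 + 4160 + 200 = 5464
EV(B) = 0.04 × 10400 + 0.18 × 10500 + 0.72 × 600 + 0.06 × 1300 = 416 + 1890 + 432 + 78 = 2816
EV(C) = 0.28 × 14500 + 0.08 × 5600 + 0.64 × 11500 = 4060 + 448 + 7360 = 11868
Overall = 0.7 × 5464 + 0.25 × 2816 + 0.05 × 11868 = 3824.8 + 704 + 593.4 = 5122.2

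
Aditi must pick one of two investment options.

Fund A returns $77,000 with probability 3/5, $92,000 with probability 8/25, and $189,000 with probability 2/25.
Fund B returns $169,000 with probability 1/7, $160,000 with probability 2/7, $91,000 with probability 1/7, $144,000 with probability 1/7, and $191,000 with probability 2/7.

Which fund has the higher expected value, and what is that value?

Fund B ($158,000)

Fund A = 3/5 × 77000 + 8/25 × 92000 + 2/25 × 189000 = 46200 + 29440 + 15120 = 90760
Fund B = 1/7 × 169000 + 2/7 × 160000 + 1/7 × 91000 + 1/7 × 144000 + 2/7 × 191000 = 24142.8571 + 45714.2857 + 13000 + 20571.4286 + 54571.4286 = 158000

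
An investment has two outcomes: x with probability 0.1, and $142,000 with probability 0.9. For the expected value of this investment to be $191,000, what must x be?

x = $632,000

0.1·x + 0.9·142000 = 191000
0.1·x = 191000 − 127800 = 63200
x = 63200 / 0.1 = 632000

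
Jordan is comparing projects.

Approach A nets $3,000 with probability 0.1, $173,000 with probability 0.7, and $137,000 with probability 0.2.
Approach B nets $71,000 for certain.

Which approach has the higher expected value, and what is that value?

Approach A = 0.1 × 3000 + 0.7 × 173000 + 0.2 × 137000 = 300 + 121100 + 27400 = 148800
Approach B: 71000 (certain)

Approach A ($148,800)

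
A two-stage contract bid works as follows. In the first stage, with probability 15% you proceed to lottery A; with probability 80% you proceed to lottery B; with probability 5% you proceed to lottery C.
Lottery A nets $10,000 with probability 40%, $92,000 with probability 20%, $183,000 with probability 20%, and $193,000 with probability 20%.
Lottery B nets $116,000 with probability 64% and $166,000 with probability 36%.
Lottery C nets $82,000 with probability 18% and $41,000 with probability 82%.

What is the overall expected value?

$124,259

EV(A) = 0.4 × 10000 + 0.2 × 92000 + 0.2 × 183000 + 0.2 × 193000 = 4000 + 18400 + 36600 + 38600 = 97600
EV(B) = 0.64 × 116000 + 0.36 × 166000 = 74240 + 59760 = 134000
EV(C) = 0.18 × 82000 + 0.82 × 41000 = 14760 + 33620 = 48380
Overall = 0.15 × 97600 + 0.8 × 134000 + 0.05 × 48380 = 14640 + 107200 + 2419 = 124259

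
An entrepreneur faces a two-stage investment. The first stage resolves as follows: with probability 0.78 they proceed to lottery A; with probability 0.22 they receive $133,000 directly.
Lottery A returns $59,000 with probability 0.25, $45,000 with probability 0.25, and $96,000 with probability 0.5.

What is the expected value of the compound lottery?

$86,980

EV(A) = 0.25 × 59000 + 0.25 × 45000 + 0.5 × 96000 = 14750 + 11250 + 48000 = 74000
Branch B: 133000 (certain)
Overall = 0.78 × 74000 + 0.22 × 133000 = 57720 + 29260 = 86980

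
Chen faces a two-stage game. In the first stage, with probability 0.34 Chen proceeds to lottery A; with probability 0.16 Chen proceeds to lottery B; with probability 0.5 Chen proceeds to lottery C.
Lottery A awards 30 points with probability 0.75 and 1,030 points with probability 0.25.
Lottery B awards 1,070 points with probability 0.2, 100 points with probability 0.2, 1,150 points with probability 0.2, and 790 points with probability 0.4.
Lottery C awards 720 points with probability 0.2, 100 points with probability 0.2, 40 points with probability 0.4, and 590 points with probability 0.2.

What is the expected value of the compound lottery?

EV(A) = 0.75 × 30 + 0.25 × 1030 = 22.5 + 257.5 = 280
EV(B) = 0.2 × 1070 + 0.2 × 100 + 0.2 × 1150 + 0.4 × 790 = 214 + 20 + 230 + 316 = 780
EV(C) = 0.2 × 720 + 0.2 × 100 + 0.4 × 40 + 0.2 × 590 = 144 + 20 + 16 + 118 = 298
Overall = 0.34 × 280 + 0.16 × 780 + 0.5 × 298 = 95.2 + 124.8 + 149 = 369

369 points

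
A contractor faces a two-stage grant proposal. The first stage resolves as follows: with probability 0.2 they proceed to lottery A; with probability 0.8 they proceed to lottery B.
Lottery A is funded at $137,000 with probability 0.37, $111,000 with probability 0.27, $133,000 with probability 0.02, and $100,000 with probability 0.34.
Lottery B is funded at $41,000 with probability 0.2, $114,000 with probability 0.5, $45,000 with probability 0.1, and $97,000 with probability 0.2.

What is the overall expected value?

$94,744

EV(A) = 0.37 × 137000 + 0.27 × 111000 + 0.02 × 133000 + 0.34 × 100000 = 50690 + 29970 + 2660 + 34000 = 117320
EV(B) = 0.2 × 41000 + 0.5 × 114000 + 0.1 × 45000 + 0.2 × 97000 = 8200 + 57000 + 4500 + 19400 = 89100
Overall = 0.2 × 117320 + 0.8 × 89100 = 23464 + 71280 = 94744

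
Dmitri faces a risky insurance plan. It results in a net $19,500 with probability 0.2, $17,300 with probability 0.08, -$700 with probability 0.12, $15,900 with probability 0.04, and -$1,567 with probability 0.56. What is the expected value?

$4,958.48

EV = 0.2 × 19500 + 0.08 × 17300 + 0.12 × (-700) + 0.04 × 15900 + 0.56 × (-1567) = 3900 + 1384 − 84 + 636 − 877.52 = 4958.48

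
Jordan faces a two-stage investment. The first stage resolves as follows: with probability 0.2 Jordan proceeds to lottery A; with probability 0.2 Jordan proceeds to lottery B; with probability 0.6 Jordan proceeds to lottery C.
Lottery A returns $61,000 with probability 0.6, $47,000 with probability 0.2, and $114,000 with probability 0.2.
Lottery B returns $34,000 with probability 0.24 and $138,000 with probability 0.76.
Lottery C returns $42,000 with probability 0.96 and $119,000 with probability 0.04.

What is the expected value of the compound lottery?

$63,416

EV(A) = 0.6 × 61000 + 0.2 × 47000 + 0.2 × 114000 = 36600 + 9400 + 22800 = 68800
EV(B) = 0.24 × 34000 + 0.76 × 138000 = 8160 + 104880 = 113040
EV(C) = 0.96 × 42000 + 0.04 × 119000 = 40320 + 4760 = 45080
Overall = 0.2 × 68800 + 0.2 × 113040 + 0.6 × 45080 = 13760 + 22608 + 27048 = 63416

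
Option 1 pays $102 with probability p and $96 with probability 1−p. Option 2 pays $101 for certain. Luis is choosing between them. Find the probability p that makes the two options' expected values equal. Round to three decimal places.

p = 0.833

p·102 + (1−p)·96 = 101
6p + 96 = 101
p = (101 − 96) / 6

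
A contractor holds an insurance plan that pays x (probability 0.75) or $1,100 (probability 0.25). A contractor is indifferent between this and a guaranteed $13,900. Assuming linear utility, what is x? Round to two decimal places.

x = $18,166.67

0.75·x + 0.25·1100 = 13900
0.75·x = 13900 − 275 = 13625
x = 13625 / 0.75 = 18166.6667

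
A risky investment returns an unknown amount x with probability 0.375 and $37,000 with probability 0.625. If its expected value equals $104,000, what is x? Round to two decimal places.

x = $215,666.67

0.375·x + 0.625·37000 = 104000
0.375·x = 104000 − 23125 = 80875
x = 80875 / 0.375 = 215666.6667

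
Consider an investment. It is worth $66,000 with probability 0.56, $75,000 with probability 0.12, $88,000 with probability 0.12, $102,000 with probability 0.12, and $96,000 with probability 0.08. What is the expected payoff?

EV = 0.56 × 66000 + 0.12 × 75000 + 0.12 × 88000 + 0.12 × 102000 + 0.08 × 96000 = 36960 + 9000 + 10560 + 12240 + 7680 = 76440

$76,440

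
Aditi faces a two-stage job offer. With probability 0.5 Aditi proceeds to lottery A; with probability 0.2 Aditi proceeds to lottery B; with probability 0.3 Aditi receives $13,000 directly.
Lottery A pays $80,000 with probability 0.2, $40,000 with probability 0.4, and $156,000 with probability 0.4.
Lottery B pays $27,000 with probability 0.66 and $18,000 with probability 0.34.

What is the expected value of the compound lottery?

EV(A) = 0.2 × 80000 + 0.4 × 40000 + 0.4 × 156000 = 16000 + 16000 + 62400 = 94400
EV(B) = 0.66 × 27000 + 0.34 × 18000 = 17820 + 6120 = 23940
Branch C: 13000 (certain)
Overall = 0.5 × 94400 + 0.2 × 23940 + 0.3 × 13000 = 47200 + 4788 + 3900 = 55888

$55,888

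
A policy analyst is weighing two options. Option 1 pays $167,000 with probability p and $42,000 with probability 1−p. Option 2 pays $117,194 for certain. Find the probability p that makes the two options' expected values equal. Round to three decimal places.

p = 0.602

p·167000 + (1−p)·42000 = 117194
125000p + 42000 = 117194
p = (117194 − 42000) / 125000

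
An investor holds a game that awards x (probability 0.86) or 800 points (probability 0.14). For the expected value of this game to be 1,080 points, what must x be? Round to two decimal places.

0.86·x + 0.14·800 = 1080
0.86·x = 1080 − 112 = 968
x = 968 / 0.86 = 1125.5814

x = 1125.58 points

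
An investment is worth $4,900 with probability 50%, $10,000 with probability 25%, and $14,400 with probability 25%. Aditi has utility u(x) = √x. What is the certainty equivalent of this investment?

E[u] = 0.5·√4900 + 0.25·√10000 + 0.25·√14400 = 0.5·70 + 0.25·100 + 0.25·120 = 90
CE = (90)² = 8100

$8,100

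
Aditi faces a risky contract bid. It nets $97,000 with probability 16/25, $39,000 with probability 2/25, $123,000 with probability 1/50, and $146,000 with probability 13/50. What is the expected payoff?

EV = 16/25 × 97000 + 2/25 × 39000 + 1/50 × 123000 + 13/50 × 146000 = 62080 + 3120 + 2460 + 37960 = 105620

$105,620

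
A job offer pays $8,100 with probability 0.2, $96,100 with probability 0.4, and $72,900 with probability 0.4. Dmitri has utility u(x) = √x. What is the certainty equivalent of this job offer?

$62,500

E[u] = 0.2·√8100 + 0.4·√96100 + 0.4·√72900 = 0.2·90 + 0.4·310 + 0.4·270 = 250
CE = (250)² = 62500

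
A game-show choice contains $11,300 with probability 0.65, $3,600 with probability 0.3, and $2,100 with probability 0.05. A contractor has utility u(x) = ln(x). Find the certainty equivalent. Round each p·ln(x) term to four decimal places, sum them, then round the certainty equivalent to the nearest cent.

E[u] = 0.65·ln(11300) + 0.3·ln(3600) + 0.05·ln(2100) = 6.0662 + 2.4566 + 0.3825 = 8.9053
CE = e^8.9053 ≈ 7370.94

$7,370.94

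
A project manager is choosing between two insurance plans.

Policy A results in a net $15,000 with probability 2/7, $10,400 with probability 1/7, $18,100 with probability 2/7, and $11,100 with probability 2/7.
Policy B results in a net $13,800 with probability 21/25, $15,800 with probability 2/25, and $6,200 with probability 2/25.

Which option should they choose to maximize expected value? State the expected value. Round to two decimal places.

Policy A ($14,114.29)

Policy A = 2/7 × 15000 + 1/7 × 10400 + 2/7 × 18100 + 2/7 × 11100 = 4285.7143 + 1485.7143 + 5171.4286 + 3171.4286 = 14114.2857
Policy B = 21/25 × 13800 + 2/25 × 15800 + 2/25 × 6200 = 11592 + 1264 + 496 = 13352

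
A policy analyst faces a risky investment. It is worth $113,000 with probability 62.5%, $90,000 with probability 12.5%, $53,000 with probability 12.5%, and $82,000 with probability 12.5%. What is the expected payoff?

EV = 0.625 × 113000 + 0.125 × 90000 + 0.125 × 53000 + 0.125 × 82000 = 70625 + 11250 + 6625 + 10250 = 98750

$98,750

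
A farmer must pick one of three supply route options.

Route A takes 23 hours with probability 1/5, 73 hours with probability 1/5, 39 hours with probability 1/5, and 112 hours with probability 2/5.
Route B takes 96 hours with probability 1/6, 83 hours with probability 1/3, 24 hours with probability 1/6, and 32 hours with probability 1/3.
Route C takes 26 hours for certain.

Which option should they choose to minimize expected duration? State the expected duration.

Route A = 1/5 × 23 + 1/5 × 73 + 1/5 × 39 + 2/5 × 112 = 4.6 + 14.6 + 7.8 + 44.8 = 71.8
Route B = 1/6 × 96 + 1/3 × 83 + 1/6 × 24 + 1/3 × 32 = 16 + 27.6667 + 4 + 10.6667 = 58.3333
Route C: 26 (certain)

Route C (26 hours)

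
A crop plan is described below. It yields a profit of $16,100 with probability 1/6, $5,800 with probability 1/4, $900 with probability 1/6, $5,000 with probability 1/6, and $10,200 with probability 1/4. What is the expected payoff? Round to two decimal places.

$7,666.67

EV = 1/6 × 16100 + 1/4 × 5800 + 1/6 × 900 + 1/6 × 5000 + 1/4 × 10200 = 2683.3333 + 1450 + 150 + 833.3333 + 2550 = 7666.6667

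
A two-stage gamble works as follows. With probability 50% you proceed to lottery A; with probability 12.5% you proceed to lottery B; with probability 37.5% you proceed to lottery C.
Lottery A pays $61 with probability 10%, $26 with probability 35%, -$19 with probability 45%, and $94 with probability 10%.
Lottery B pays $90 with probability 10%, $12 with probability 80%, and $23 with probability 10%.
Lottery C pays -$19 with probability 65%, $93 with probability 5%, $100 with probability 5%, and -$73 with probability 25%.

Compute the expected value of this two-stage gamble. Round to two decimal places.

$2.78

EV(A) = 0.1 × 61 + 0.35 × 26 + 0.45 × (-19) + 0.1 × 94 = 6.1 + 9.1 − 8.55 + 9.4 = 16.05
EV(B) = 0.1 × 90 + 0.8 × 12 + 0.1 × 23 = 9 + 9.6 + 2.3 = 20.9
EV(C) = 0.65 × (-19) + 0.05 × 93 + 0.05 × 100 + 0.25 × (-73) = -12.35 + 4.65 + 5 − 18.25 = -20.95
Overall = 0.5 × 16.05 + 0.125 × 20.9 + 0.375 × (-20.95) = 8.025 + 2.6125 − 7.85625 = 2.78125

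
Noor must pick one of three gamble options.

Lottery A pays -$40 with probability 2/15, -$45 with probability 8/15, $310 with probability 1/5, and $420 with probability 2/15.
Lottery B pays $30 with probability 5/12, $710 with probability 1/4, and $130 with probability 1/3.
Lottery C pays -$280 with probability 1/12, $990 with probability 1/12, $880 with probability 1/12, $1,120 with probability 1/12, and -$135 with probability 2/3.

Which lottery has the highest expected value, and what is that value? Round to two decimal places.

Lottery B ($233.33)

Lottery A = 2/15 × (-40) + 8/15 × (-45) + 1/5 × 310 + 2/15 × 420 = -5.3333 − 24 + 62 + 56 = 88.6667
Lottery B = 5/12 × 30 + 1/4 × 710 + 1/3 × 130 = 12.5 + 177.5 + 43.3333 = 233.3333
Lottery C = 1/12 × (-280) + 1/12 × 990 + 1/12 × 880 + 1/12 × 1120 + 2/3 × (-135) = -23.3333 + 82.5 + 73.3333 + 93.3333 − 90 = 135.8333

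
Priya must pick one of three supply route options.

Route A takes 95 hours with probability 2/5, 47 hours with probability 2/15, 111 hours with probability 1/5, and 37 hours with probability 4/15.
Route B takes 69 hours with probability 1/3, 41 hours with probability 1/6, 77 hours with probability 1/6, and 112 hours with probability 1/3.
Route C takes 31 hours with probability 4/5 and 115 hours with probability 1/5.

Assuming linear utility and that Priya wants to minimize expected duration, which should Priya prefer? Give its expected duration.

Route C (47.8 hours)

Route A = 2/5 × 95 + 2/15 × 47 + 1/5 × 111 + 4/15 × 37 = 38 + 6.2667 + 22.2 + 9.8667 = 76.3333
Route B = 1/3 × 69 + 1/6 × 41 + 1/6 × 77 + 1/3 × 112 = 23 + 6.8333 + 12.8333 + 37.3333 = 80
Route C = 4/5 × 31 + 1/5 × 115 = 24.8 + 23 = 47.8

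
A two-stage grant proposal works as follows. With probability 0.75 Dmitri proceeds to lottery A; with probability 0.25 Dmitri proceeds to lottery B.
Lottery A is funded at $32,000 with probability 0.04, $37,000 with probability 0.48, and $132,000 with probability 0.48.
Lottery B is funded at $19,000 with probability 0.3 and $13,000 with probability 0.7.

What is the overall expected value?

EV(A) = 0.04 × 32000 + 0.48 × 37000 + 0.48 × 132000 = 1280 + 17760 + 63360 = 82400
EV(B) = 0.3 × 19000 + 0.7 × 13000 = 5700 + 9100 = 14800
Overall = 0.75 × 82400 + 0.25 × 14800 = 61800 + 3700 = 65500

$65,500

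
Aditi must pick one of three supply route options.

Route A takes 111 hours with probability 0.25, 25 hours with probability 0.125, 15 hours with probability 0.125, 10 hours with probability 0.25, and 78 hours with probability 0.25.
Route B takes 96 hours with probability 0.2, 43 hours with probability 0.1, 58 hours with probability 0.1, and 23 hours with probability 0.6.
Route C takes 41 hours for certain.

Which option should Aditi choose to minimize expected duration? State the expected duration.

Route C (41 hours)

Route A = 0.25 × 111 + 0.125 × 25 + 0.125 × 15 + 0.25 × 10 + 0.25 × 78 = 27.75 + 3.125 + 1.875 + 2.5 + 19.5 = 54.75
Route B = 0.2 × 96 + 0.1 × 43 + 0.1 × 58 + 0.6 × 23 = 19.2 + 4.3 + 5.8 + 13.8 = 43.1
Route C: 41 (certain)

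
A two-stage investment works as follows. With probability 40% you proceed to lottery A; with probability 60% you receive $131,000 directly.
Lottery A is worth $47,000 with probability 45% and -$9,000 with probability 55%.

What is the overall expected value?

EV(A) = 0.45 × 47000 + 0.55 × (-9000) = 21150 − 4950 = 16200
Branch B: 131000 (certain)
Overall = 0.4 × 16200 + 0.6 × 131000 = 6480 + 78600 = 85080

$85,080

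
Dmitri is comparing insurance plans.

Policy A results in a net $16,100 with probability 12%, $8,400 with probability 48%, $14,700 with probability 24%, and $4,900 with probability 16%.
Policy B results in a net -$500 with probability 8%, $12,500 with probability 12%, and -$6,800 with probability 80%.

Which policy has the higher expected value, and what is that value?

Policy A ($10,276)

Policy A = 0.12 × 16100 + 0.48 × 8400 + 0.24 × 14700 + 0.16 × 4900 = 1932 + 4032 + 3528 + 784 = 10276
Policy B = 0.08 × (-500) + 0.12 × 12500 + 0.8 × (-6800) = -40 + 1500 − 5440 = -3980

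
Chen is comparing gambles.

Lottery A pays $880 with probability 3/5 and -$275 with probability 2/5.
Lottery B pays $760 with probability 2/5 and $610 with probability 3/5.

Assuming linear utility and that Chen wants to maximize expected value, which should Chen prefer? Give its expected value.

Lottery A = 3/5 × 880 + 2/5 × (-275) = 528 − 110 = 418
Lottery B = 2/5 × 760 + 3/5 × 610 = 304 + 366 = 670

Lottery B ($670)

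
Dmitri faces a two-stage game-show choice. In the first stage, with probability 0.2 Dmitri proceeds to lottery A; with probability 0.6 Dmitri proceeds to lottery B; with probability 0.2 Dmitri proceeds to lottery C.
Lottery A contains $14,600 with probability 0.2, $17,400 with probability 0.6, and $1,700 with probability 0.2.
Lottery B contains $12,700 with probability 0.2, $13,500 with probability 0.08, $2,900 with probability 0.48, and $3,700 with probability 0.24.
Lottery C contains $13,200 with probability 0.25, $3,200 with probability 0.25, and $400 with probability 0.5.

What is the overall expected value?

EV(A) = 0.2 × 14600 + 0.6 × 17400 + 0.2 × 1700 = 2920 + 10440 + 340 = 13700
EV(B) = 0.2 × 12700 + 0.08 × 13500 + 0.48 × 2900 + 0.24 × 3700 = 2540 + 1080 + 1392 + 888 = 5900
EV(C) = 0.25 × 13200 + 0.25 × 3200 + 0.5 × 400 = 3300 + 800 + 200 = 4300
Overall = 0.2 × 13700 + 0.6 × 5900 + 0.2 × 4300 = 2740 + 3540 + 860 = 7140

$7,140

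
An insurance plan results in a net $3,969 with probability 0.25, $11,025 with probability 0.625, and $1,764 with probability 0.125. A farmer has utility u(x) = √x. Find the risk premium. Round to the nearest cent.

$599.48

E[u] = 0.25·√3969 + 0.625·√11025 + 0.125·√1764 = 0.25·63 + 0.625·105 + 0.125·42 = 86.625
CE = (86.625)² = 7503.890625
Risk premium = EV − CE = 8103.375 − 7503.890625 = 599.484375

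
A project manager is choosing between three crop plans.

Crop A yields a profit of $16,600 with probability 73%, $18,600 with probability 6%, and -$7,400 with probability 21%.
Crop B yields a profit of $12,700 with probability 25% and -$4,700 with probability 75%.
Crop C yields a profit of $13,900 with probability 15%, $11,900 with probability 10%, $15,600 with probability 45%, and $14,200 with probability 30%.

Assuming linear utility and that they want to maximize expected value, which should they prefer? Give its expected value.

Crop C ($14,555)

Crop A = 0.73 × 16600 + 0.06 × 18600 + 0.21 × (-7400) = 12118 + 1116 − 1554 = 11680
Crop B = 0.25 × 12700 + 0.75 × (-4700) = 3175 − 3525 = -350
Crop C = 0.15 × 13900 + 0.1 × 11900 + 0.45 × 15600 + 0.3 × 14200 = 2085 + 1190 + 7020 + 4260 = 14555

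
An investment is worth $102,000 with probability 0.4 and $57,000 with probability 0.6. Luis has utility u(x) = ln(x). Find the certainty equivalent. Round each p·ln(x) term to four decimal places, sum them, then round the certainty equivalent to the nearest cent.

E[u] = 0.4·ln(102000) + 0.6·ln(57000) = 4.6131 + 6.5705 = 11.1836
CE = e^11.1836 ≈ 71940.88

$71,940.88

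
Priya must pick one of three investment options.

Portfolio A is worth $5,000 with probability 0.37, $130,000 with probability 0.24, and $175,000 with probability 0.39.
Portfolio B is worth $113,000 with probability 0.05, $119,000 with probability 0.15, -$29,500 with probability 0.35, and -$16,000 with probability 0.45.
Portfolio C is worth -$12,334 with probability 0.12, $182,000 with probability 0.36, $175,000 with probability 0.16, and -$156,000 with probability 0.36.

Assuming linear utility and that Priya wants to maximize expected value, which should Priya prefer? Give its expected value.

Portfolio A ($101,300)

Portfolio A = 0.37 × 5000 + 0.24 × 130000 + 0.39 × 175000 = 1850 + 31200 + 68250 = 101300
Portfolio B = 0.05 × 113000 + 0.15 × 119000 + 0.35 × (-29500) + 0.45 × (-16000) = 5650 + 17850 − 10325 − 7200 = 5975
Portfolio C = 0.12 × (-12334) + 0.36 × 182000 + 0.16 × 175000 + 0.36 × (-156000) = -1480.08 + 65520 + 28000 − 56160 = 35879.92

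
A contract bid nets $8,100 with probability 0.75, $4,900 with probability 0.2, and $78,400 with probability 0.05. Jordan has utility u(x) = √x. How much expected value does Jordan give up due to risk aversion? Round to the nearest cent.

E[u] = 0.75·√8100 + 0.2·√4900 + 0.05·√78400 = 0.75·90 + 0.2·70 + 0.05·280 = 95.5
CE = (95.5)² = 9120.25
Risk premium = EV − CE = 10975 − 9120.25 = 1854.75

$1,854.75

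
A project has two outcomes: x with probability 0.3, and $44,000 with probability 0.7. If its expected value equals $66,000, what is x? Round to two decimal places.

0.3·x + 0.7·44000 = 66000
0.3·x = 66000 − 30800 = 35200
x = 35200 / 0.3 = 117333.3333

x = $117,333.33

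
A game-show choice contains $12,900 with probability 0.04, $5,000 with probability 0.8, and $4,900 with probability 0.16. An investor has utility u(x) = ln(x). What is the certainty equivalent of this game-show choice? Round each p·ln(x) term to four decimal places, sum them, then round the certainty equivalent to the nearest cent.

$5,176.58

E[u] = 0.04·ln(12900) + 0.8·ln(5000) + 0.16·ln(4900) = 0.3786 + 6.8138 + 1.3595 = 8.5519
CE = e^8.5519 ≈ 5176.58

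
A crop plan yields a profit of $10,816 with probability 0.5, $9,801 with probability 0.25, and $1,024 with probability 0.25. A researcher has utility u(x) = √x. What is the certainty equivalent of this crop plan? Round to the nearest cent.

$7,182.56

E[u] = 0.5·√10816 + 0.25·√9801 + 0.25·√1024 = 0.5·104 + 0.25·99 + 0.25·32 = 84.75
CE = (84.75)² = 7182.5625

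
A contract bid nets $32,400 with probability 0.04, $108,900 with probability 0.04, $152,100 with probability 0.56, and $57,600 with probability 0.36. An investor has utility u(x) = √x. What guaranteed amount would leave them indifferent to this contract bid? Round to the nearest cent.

E[u] = 0.04·√32400 + 0.04·√108900 + 0.56·√152100 + 0.36·√57600 = 0.04·180 + 0.04·330 + 0.56·390 + 0.36·240 = 325.2
CE = (325.2)² = 105755.04

$105,755.04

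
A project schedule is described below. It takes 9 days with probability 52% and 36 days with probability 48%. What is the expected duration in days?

EV = 0.52 × 9 + 0.48 × 36 = 4.68 + 17.28 = 21.96

21.96 days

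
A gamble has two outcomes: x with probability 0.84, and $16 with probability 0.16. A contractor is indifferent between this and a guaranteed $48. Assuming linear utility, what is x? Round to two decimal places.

0.84·x + 0.16·16 = 48
0.84·x = 48 − 2.56 = 45.44
x = 45.44 / 0.84 = 54.0952

x = $54.10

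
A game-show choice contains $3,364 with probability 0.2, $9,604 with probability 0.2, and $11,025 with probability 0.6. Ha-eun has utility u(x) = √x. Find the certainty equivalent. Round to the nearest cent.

E[u] = 0.2·√3364 + 0.2·√9604 + 0.6·√11025 = 0.2·58 + 0.2·98 + 0.6·105 = 94.2
CE = (94.2)² = 8873.64

$8,873.64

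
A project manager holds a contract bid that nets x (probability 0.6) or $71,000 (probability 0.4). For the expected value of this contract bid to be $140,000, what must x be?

0.6·x + 0.4·71000 = 140000
0.6·x = 140000 − 28400 = 111600
x = 111600 / 0.6 = 186000

x = $186,000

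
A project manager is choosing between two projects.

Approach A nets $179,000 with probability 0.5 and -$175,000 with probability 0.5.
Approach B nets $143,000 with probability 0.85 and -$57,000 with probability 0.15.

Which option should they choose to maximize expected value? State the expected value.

Approach B ($113,000)

Approach A = 0.5 × 179000 + 0.5 × (-175000) = 89500 − 87500 = 2000
Approach B = 0.85 × 143000 + 0.15 × (-57000) = 121550 − 8550 = 113000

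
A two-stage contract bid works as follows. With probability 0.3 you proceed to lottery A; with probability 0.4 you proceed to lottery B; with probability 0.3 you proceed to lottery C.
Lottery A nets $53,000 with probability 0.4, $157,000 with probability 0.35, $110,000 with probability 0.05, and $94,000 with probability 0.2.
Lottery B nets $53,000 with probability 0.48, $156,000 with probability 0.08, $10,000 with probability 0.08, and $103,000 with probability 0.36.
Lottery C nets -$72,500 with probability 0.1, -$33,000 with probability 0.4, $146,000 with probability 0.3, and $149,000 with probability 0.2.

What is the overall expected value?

EV(A) = 0.4 × 53000 + 0.35 × 157000 + 0.05 × 110000 + 0.2 × 94000 = 21200 + 54950 + 5500 + 18800 = 100450
EV(B) = 0.48 × 53000 + 0.08 × 156000 + 0.08 × 10000 + 0.36 × 103000 = 25440 + 12480 + 800 + 37080 = 75800
EV(C) = 0.1 × (-72500) + 0.4 × (-33000) + 0.3 × 146000 + 0.2 × 149000 = -7250 − 13200 + 43800 + 29800 = 53150
Overall = 0.3 × 100450 + 0.4 × 75800 + 0.3 × 53150 = 30135 + 30320 + 15945 = 76400

$76,400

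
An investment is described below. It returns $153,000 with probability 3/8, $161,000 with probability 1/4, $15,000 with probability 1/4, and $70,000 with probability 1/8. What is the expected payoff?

EV = 3/8 × 153000 + 1/4 × 161000 + 1/4 × 15000 + 1/8 × 70000 = 57375 + 40250 + 3750 + 8750 = 110125

$110,125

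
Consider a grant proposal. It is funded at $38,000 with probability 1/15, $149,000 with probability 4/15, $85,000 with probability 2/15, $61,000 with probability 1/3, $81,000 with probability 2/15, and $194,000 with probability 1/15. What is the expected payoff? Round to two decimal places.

EV = 1/15 × 38000 + 4/15 × 149000 + 2/15 × 85000 + 1/3 × 61000 + 2/15 × 81000 + 1/15 × 194000 = 2533.3333 + 39733.3333 + 11333.3333 + 20333.3333 + 10800 + 12933.3333 = 97666.6667

$97,666.67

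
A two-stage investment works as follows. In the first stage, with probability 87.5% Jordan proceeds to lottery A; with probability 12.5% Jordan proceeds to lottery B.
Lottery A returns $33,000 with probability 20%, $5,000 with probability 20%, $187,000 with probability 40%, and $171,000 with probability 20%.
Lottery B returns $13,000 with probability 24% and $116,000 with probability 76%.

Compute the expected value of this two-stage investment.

EV(A) = 0.2 × 33000 + 0.2 × 5000 + 0.4 × 187000 + 0.2 × 171000 = 6600 + 1000 + 74800 + 34200 = 116600
EV(B) = 0.24 × 13000 + 0.76 × 116000 = 3120 + 88160 = 91280
Overall = 0.875 × 116600 + 0.125 × 91280 = 102025 + 11410 = 113435

$113,435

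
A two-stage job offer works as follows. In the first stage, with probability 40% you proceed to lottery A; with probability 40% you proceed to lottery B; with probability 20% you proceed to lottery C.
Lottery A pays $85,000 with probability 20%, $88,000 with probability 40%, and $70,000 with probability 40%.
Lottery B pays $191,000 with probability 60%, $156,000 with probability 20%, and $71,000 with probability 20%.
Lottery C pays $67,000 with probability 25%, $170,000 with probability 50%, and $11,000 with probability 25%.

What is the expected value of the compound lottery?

$116,980

EV(A) = 0.2 × 85000 + 0.4 × 88000 + 0.4 × 70000 = 17000 + 35200 + 28000 = 80200
EV(B) = 0.6 × 191000 + 0.2 × 156000 + 0.2 × 71000 = 114600 + 31200 + 14200 = 160000
EV(C) = 0.25 × 67000 + 0.5 × 170000 + 0.25 × 11000 = 16750 + 85000 + 2750 = 104500
Overall = 0.4 × 80200 + 0.4 × 160000 + 0.2 × 104500 = 32080 + 64000 + 20900 = 116980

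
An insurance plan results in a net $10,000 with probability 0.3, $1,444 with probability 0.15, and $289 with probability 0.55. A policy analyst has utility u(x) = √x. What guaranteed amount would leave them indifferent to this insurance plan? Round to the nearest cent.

$2,029.50

E[u] = 0.3·√10000 + 0.15·√1444 + 0.55·√289 = 0.3·100 + 0.15·38 + 0.55·17 = 45.05
CE = (45.05)² = 2029.5025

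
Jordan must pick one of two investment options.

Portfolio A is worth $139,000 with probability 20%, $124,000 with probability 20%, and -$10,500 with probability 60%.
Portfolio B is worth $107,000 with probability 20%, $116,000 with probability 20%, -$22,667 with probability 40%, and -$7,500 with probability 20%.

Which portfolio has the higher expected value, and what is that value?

Portfolio A = 0.2 × 139000 + 0.2 × 124000 + 0.6 × (-10500) = 27800 + 24800 − 6300 = 46300
Portfolio B = 0.2 × 107000 + 0.2 × 116000 + 0.4 × (-22667) + 0.2 × (-7500) = 21400 + 23200 − 9066.8 − 1500 = 34033.2

Portfolio A ($46,300)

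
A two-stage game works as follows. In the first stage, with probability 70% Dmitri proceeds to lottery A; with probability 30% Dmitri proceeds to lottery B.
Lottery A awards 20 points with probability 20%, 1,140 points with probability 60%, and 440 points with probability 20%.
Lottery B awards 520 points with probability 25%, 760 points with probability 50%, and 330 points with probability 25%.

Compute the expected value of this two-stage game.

720.95 points

EV(A) = 0.2 × 20 + 0.6 × 1140 + 0.2 × 440 = 4 + 684 + 88 = 776
EV(B) = 0.25 × 520 + 0.5 × 760 + 0.25 × 330 = 130 + 380 + 82.5 = 592.5
Overall = 0.7 × 776 + 0.3 × 592.5 = 543.2 + 177.75 = 720.95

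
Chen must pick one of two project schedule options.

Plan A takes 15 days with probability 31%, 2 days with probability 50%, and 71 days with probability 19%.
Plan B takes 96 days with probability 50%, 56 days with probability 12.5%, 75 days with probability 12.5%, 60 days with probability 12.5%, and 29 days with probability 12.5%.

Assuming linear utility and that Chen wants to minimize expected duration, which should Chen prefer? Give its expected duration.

Plan A = 0.31 × 15 + 0.5 × 2 + 0.19 × 71 = 4.65 + 1 + 13.49 = 19.14
Plan B = 0.5 × 96 + 0.125 × 56 + 0.125 × 75 + 0.125 × 60 + 0.125 × 29 = 48 + 7 + 9.375 + 7.5 + 3.625 = 75.5

Plan A (19.14 days)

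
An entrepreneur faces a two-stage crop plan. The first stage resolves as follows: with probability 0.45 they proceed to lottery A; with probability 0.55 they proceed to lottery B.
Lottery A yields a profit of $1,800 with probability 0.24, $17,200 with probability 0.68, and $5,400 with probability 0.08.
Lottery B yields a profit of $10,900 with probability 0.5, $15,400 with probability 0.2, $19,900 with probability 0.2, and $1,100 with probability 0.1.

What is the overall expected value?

$12,593

EV(A) = 0.24 × 1800 + 0.68 × 17200 + 0.08 × 5400 = 432 + 11696 + 432 = 12560
EV(B) = 0.5 × 10900 + 0.2 × 15400 + 0.2 × 19900 + 0.1 × 1100 = 5450 + 3080 + 3980 + 110 = 12620
Overall = 0.45 × 12560 + 0.55 × 12620 = 5652 + 6941 = 12593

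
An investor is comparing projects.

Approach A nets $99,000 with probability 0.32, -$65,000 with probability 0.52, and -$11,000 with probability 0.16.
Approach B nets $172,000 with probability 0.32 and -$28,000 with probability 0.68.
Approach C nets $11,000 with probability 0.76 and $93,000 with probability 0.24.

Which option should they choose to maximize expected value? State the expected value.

Approach B ($36,000)

Approach A = 0.32 × 99000 + 0.52 × (-65000) + 0.16 × (-11000) = 31680 − 33800 − 1760 = -3880
Approach B = 0.32 × 172000 + 0.68 × (-28000) = 55040 − 19040 = 36000
Approach C = 0.76 × 11000 + 0.24 × 93000 = 8360 + 22320 = 30680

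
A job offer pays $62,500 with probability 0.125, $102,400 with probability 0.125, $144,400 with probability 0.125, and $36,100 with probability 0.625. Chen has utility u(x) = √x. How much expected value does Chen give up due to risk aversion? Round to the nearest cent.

E[u] = 0.125·√62500 + 0.125·√102400 + 0.125·√144400 + 0.625·√36100 = 0.125·250 + 0.125·320 + 0.125·380 + 0.625·190 = 237.5
CE = (237.5)² = 56406.25
Risk premium = EV − CE = 61225 − 56406.25 = 4818.75

$4,818.75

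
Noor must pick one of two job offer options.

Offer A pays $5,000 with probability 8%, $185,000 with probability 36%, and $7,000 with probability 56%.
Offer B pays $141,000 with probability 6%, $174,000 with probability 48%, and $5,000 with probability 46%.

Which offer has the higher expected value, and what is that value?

Offer B ($94,280)

Offer A = 0.08 × 5000 + 0.36 × 185000 + 0.56 × 7000 = 400 + 66600 + 3920 = 70920
Offer B = 0.06 × 141000 + 0.48 × 174000 + 0.46 × 5000 = 8460 + 83520 + 2300 = 94280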